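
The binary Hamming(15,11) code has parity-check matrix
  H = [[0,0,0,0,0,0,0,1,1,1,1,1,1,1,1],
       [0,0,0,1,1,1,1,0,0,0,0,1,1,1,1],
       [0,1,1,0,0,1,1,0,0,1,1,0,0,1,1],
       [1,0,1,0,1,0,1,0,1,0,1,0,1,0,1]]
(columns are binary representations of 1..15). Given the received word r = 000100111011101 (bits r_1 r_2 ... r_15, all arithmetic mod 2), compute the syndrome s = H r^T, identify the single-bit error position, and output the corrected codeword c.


s = (0, 1, 1, 1)^T, error position = 7, corrected codeword c = 000100011011101

Compute s = H r^T mod 2 one row at a time:
  s_1 = 1 + 1 + 0 + 1 + 1 + 1 + 0 + 1 = 6 ≡ 0 (mod 2).
  s_2 = 1 + 0 + 0 + 1 + 1 + 1 + 0 + 1 = 5 ≡ 1 (mod 2).
  s_3 = 0 + 0 + 0 + 1 + 0 + 1 + 0 + 1 = 3 ≡ 1 (mod 2).
  s_4 = 0 + 0 + 0 + 1 + 1 + 1 + 1 + 1 = 5 ≡ 1 (mod 2).
s = (0, 1, 1, 1)^T — this equals column 7 of H (binary 0111), so error is at position 7.
Correct: flip bit 7 of r = 000100111011101 to get c = 000100011011101.


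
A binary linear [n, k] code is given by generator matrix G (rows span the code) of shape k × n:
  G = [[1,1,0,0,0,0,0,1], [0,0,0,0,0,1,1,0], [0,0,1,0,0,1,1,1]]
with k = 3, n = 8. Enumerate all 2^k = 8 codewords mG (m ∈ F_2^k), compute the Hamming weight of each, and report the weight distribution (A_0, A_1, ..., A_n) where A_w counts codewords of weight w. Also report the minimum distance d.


Weight distribution: A_0 = 1, A_2 = 2, A_3 = 2, A_4 = 1, A_5 = 2. Minimum distance d = 2.

Enumerate all 2^3 = 8 messages m ∈ F_2^3.
For each, compute codeword c = mG in F_2^8, then tally its weight.
  m = 000 → c = 00000000, weight = 0.
  m = 100 → c = 11000001, weight = 3.
  m = 010 → c = 00000110, weight = 2.
  m = 110 → c = 11000111, weight = 5.
  m = 001 → c = 00100111, weight = 4.
  m = 101 → c = 11100110, weight = 5.
  m = 011 → c = 00100001, weight = 2.
  m = 111 → c = 11100000, weight = 3.
Tally weights:
  weight 0: 1 codewords.
  weight 2: 2 codewords.
  weight 3: 2 codewords.
  weight 4: 1 codewords.
  weight 5: 2 codewords.
Minimum distance d = smallest w > 0 with A_w > 0 = 2.
Sanity: Σ A_w = 8 = 2^3 = 8 ✓.


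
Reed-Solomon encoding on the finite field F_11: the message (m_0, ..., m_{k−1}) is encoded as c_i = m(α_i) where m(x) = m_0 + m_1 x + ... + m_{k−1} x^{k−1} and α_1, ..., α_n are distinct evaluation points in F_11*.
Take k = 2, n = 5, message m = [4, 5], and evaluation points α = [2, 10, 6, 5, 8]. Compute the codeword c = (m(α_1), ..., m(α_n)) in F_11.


c = [3, 10, 1, 7, 0]

Message polynomial: m(x) = 4 + 5·x (mod 11).
For each evaluation point α_i, compute m(α_i) mod 11:
  α_1 = 2: Horner steps 5 → 3, so m(2) = 3.
  α_2 = 10: Horner steps 5 → 10, so m(10) = 10.
  α_3 = 6: Horner steps 5 → 1, so m(6) = 1.
  α_4 = 5: Horner steps 5 → 7, so m(5) = 7.
  α_5 = 8: Horner steps 5 → 0, so m(8) = 0.
Codeword c = [3, 10, 1, 7, 0] ∈ F_11^5.


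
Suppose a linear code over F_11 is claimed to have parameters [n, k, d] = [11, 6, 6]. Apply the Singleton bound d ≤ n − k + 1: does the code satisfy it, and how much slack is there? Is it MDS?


Singleton RHS = n − k + 1 = 6, slack = 0, bound satisfied, MDS.

Singleton bound: d ≤ n − k + 1.
Here n = 11, k = 6, so n − k + 1 = 6.
Given d = 6, check d ≤ 6: YES.
Slack = (n − k + 1) − d = 0.
The code is MDS (slack = 0).
Description: the claimed parameters are [11, 6, 6]_11; such a code would be MDS (meets Singleton bound).


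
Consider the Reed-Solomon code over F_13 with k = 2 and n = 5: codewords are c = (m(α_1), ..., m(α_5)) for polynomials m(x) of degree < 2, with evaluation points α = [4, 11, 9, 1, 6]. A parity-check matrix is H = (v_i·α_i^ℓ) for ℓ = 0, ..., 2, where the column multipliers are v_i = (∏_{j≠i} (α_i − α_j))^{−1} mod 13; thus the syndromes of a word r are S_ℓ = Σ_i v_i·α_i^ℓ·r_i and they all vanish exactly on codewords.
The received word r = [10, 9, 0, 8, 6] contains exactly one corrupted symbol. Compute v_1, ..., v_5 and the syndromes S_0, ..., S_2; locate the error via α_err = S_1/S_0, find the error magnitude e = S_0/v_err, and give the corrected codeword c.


S = (11, 11, 11), error at position 4, error magnitude e = 5, c = [10, 9, 0, 3, 6].

Step 1: column multipliers v_i = (∏_{j≠i}(α_i − α_j))^{−1} mod 13.
  i = 1 (α = 4): (4−11)(4−9)(4−1)(4−6) = (−7)·(−5)·3·(−2) = −210 ≡ 11, so v_1 = 11^{−1} = 6 (mod 13).
  i = 2 (α = 11): (11−4)(11−9)(11−1)(11−6) = 7·2·10·5 = 700 ≡ 11, so v_2 = 11^{−1} = 6 (mod 13).
  i = 3 (α = 9): (9−4)(9−11)(9−1)(9−6) = 5·(−2)·8·3 = −240 ≡ 7, so v_3 = 7^{−1} = 2 (mod 13).
  i = 4 (α = 1): (1−4)(1−11)(1−9)(1−6) = (−3)·(−10)·(−8)·(−5) = 1200 ≡ 4, so v_4 = 4^{−1} = 10 (mod 13).
  i = 5 (α = 6): (6−4)(6−11)(6−9)(6−1) = 2·(−5)·(−3)·5 = 150 ≡ 7, so v_5 = 7^{−1} = 2 (mod 13).
  v = [6, 6, 2, 10, 2].
Step 2: syndromes of r = [10, 9, 0, 8, 6] (all sums mod 13).
  S_0 = Σ v_i r_i = 6·10 + 6·9 + 2·0 + 10·8 + 2·6 = 206 ≡ 11.
  S_1 = Σ v_i α_i r_i = 6·4·10 + 6·11·9 + 2·9·0 + 10·1·8 + 2·6·6 = 986 ≡ 11.
  α_i^2 mod 13 = [3, 4, 3, 1, 10].
  S_2 = Σ v_i α_i^2 r_i = 6·3·10 + 6·4·9 + 2·3·0 + 10·1·8 + 2·10·6 = 596 ≡ 11.
  S = (11, 11, 11) ≠ 0, so r is not a codeword (an error is present).
Step 3: locate the error. For a single error e at position i, S_ℓ = v_i·e·α_i^ℓ, so α_err = S_1/S_0.
  S_0^{−1} = 11^{−1} = 6 (mod 13), so α_err = 11·6 = 66 ≡ 1 = α_4. Error position i = 4.
  Consistency check: S_2/S_1 = 11·6 = 66 ≡ 1 = α_err ✓ (single-error assumption holds).
Step 4: error magnitude e = S_0/v_4 = S_0·∏_{j≠4}(α_4 − α_j) = 11·4 = 44 ≡ 5 (mod 13).
Step 5: correct position 4: c_4 = r_4 − e = 8 − 5 ≡ 3 (mod 13). Hence c = [10, 9, 0, 3, 6].
  Check: interpolating c through the α_i gives m(x) = 5 + 11·x (degree < 2) with m(α_i) = c_i for every i, so c is indeed a codeword.


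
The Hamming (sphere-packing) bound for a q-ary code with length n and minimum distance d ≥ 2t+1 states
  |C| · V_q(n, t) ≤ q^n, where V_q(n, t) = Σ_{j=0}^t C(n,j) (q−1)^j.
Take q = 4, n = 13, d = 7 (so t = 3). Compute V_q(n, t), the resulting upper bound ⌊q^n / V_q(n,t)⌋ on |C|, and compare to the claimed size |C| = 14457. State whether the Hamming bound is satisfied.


V_q(n, t) = 8464, q^n = 67108864, Hamming bound = 7928, |C| = 14457 > bound (violated).

Step 1: Compute V_q(n, t) = Σ_{j=0}^3 C(n, j) (q−1)^j.
  j = 0: C(13,0)·(3)^0 = 1·1 = 1.
  j = 1: C(13,1)·(3)^1 = 13·3 = 39.
  j = 2: C(13,2)·(3)^2 = 78·9 = 702.
  j = 3: C(13,3)·(3)^3 = 286·27 = 7722.
  V_q(n, t) = 1 + 39 + 702 + 7722 = 8464.
Step 2: q^n = 4^13 = 67108864.
Step 3: Hamming bound ⌊q^n / V_q(n,t)⌋ = ⌊67108864/8464⌋ = 7928.
Step 4: Compare |C| = 14457 to 7928: violated.
The claimed |C| lies above the Hamming bound, so no 4-ary code of length 13 with d ≥ 7 can have 14457 codewords.


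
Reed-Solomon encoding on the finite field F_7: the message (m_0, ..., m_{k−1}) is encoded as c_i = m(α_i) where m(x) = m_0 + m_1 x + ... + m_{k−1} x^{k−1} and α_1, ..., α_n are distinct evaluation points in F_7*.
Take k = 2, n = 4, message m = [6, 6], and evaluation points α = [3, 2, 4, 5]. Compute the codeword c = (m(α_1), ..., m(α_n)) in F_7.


c = [3, 4, 2, 1]

Message polynomial: m(x) = 6 + 6·x (mod 7).
For each evaluation point α_i, compute m(α_i) mod 7:
  α_1 = 3: Horner steps 6 → 3, so m(3) = 3.
  α_2 = 2: Horner steps 6 → 4, so m(2) = 4.
  α_3 = 4: Horner steps 6 → 2, so m(4) = 2.
  α_4 = 5: Horner steps 6 → 1, so m(5) = 1.
Codeword c = [3, 4, 2, 1] ∈ F_7^4.


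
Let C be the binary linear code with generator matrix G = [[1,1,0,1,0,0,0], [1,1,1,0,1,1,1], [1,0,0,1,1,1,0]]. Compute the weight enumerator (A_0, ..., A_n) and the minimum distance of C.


Weight distribution: A_0 = 1, A_3 = 3, A_4 = 2, A_5 = 1, A_6 = 1. Minimum distance d = 3.

Enumerate all 2^3 = 8 messages m ∈ F_2^3.
For each, compute codeword c = mG in F_2^7, then tally its weight.
  m = 000 → c = 0000000, weight = 0.
  m = 100 → c = 1101000, weight = 3.
  m = 010 → c = 1110111, weight = 6.
  m = 110 → c = 0011111, weight = 5.
  m = 001 → c = 1001110, weight = 4.
  m = 101 → c = 0100110, weight = 3.
  m = 011 → c = 0111001, weight = 4.
  m = 111 → c = 1010001, weight = 3.
Tally weights:
  weight 0: 1 codewords.
  weight 3: 3 codewords.
  weight 4: 2 codewords.
  weight 5: 1 codewords.
  weight 6: 1 codewords.
Minimum distance d = smallest w > 0 with A_w > 0 = 3.
Sanity: Σ A_w = 8 = 2^3 = 8 ✓.


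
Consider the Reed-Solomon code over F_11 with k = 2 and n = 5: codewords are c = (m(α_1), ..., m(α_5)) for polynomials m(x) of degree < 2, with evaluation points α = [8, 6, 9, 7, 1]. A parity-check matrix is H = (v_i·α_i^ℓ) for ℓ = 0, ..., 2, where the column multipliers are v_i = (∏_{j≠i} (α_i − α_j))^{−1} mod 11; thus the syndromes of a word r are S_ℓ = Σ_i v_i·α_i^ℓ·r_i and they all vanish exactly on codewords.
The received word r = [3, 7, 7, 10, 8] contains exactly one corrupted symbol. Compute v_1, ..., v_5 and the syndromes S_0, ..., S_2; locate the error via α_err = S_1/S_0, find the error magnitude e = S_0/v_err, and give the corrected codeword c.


S = (4, 2, 1), error at position 2, error magnitude e = 1, c = [3, 6, 7, 10, 8].

Step 1: column multipliers v_i = (∏_{j≠i}(α_i − α_j))^{−1} mod 11.
  i = 1 (α = 8): (8−6)(8−9)(8−7)(8−1) = 2·(−1)·1·7 = −14 ≡ 8, so v_1 = 8^{−1} = 7 (mod 11).
  i = 2 (α = 6): (6−8)(6−9)(6−7)(6−1) = (−2)·(−3)·(−1)·5 = −30 ≡ 3, so v_2 = 3^{−1} = 4 (mod 11).
  i = 3 (α = 9): (9−8)(9−6)(9−7)(9−1) = 1·3·2·8 = 48 ≡ 4, so v_3 = 4^{−1} = 3 (mod 11).
  i = 4 (α = 7): (7−8)(7−6)(7−9)(7−1) = (−1)·1·(−2)·6 = 12 ≡ 1, so v_4 = 1^{−1} = 1 (mod 11).
  i = 5 (α = 1): (1−8)(1−6)(1−9)(1−7) = (−7)·(−5)·(−8)·(−6) = 1680 ≡ 8, so v_5 = 8^{−1} = 7 (mod 11).
  v = [7, 4, 3, 1, 7].
Step 2: syndromes of r = [3, 7, 7, 10, 8] (all sums mod 11).
  S_0 = Σ v_i r_i = 7·3 + 4·7 + 3·7 + 1·10 + 7·8 = 136 ≡ 4.
  S_1 = Σ v_i α_i r_i = 7·8·3 + 4·6·7 + 3·9·7 + 1·7·10 + 7·1·8 = 651 ≡ 2.
  α_i^2 mod 11 = [9, 3, 4, 5, 1].
  S_2 = Σ v_i α_i^2 r_i = 7·9·3 + 4·3·7 + 3·4·7 + 1·5·10 + 7·1·8 = 463 ≡ 1.
  S = (4, 2, 1) ≠ 0, so r is not a codeword (an error is present).
Step 3: locate the error. For a single error e at position i, S_ℓ = v_i·e·α_i^ℓ, so α_err = S_1/S_0.
  S_0^{−1} = 4^{−1} = 3 (mod 11), so α_err = 2·3 = 6 ≡ 6 = α_2. Error position i = 2.
  Consistency check: S_2/S_1 = 1·6 = 6 ≡ 6 = α_err ✓ (single-error assumption holds).
Step 4: error magnitude e = S_0/v_2 = S_0·∏_{j≠2}(α_2 − α_j) = 4·3 = 12 ≡ 1 (mod 11).
Step 5: correct position 2: c_2 = r_2 − e = 7 − 1 ≡ 6 (mod 11). Hence c = [3, 6, 7, 10, 8].
  Check: interpolating c through the α_i gives m(x) = 4 + 4·x (degree < 2) with m(α_i) = c_i for every i, so c is indeed a codeword.


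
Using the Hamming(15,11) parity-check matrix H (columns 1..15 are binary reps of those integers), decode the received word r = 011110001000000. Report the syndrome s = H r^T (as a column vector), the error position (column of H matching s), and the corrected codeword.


s = (1, 0, 0, 1)^T, error position = 9, corrected codeword c = 011110000000000

Compute s = H r^T mod 2 one row at a time:
  s_1 = 0 + 1 + 0 + 0 + 0 + 0 + 0 + 0 = 1 ≡ 1 (mod 2).
  s_2 = 1 + 1 + 0 + 0 + 0 + 0 + 0 + 0 = 2 ≡ 0 (mod 2).
  s_3 = 1 + 1 + 0 + 0 + 0 + 0 + 0 + 0 = 2 ≡ 0 (mod 2).
  s_4 = 0 + 1 + 1 + 0 + 1 + 0 + 0 + 0 = 3 ≡ 1 (mod 2).
s = (1, 0, 0, 1)^T — this equals column 9 of H (binary 1001), so error is at position 9.
Correct: flip bit 9 of r = 011110001000000 to get c = 011110000000000.


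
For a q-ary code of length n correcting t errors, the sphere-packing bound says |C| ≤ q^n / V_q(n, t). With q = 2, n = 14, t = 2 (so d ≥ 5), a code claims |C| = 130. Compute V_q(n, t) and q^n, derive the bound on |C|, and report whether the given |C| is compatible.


V_q(n, t) = 106, q^n = 16384, Hamming bound = 154, |C| = 130 ≤ bound (satisfied).

Step 1: Compute V_q(n, t) = Σ_{j=0}^2 C(n, j) (q−1)^j.
  j = 0: C(14,0)·(1)^0 = 1·1 = 1.
  j = 1: C(14,1)·(1)^1 = 14·1 = 14.
  j = 2: C(14,2)·(1)^2 = 91·1 = 91.
  V_q(n, t) = 1 + 14 + 91 = 106.
Step 2: q^n = 2^14 = 16384.
Step 3: Hamming bound ⌊q^n / V_q(n,t)⌋ = ⌊16384/106⌋ = 154.
Step 4: Compare |C| = 130 to 154: satisfied.
The claimed |C| lies below the Hamming bound.


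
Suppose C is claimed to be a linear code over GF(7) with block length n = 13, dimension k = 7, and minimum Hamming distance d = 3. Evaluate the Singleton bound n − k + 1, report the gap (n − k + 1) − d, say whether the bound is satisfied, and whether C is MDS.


Singleton RHS = n − k + 1 = 7, slack = 4, bound satisfied, not MDS.

Singleton bound: d ≤ n − k + 1.
Here n = 13, k = 7, so n − k + 1 = 7.
Given d = 3, check d ≤ 7: YES.
Slack = (n − k + 1) − d = 4.
The code is NOT MDS (slack = 4 > 0).
Description: the claimed parameters are [13, 7, 3]_7; such a code would be non-MDS.


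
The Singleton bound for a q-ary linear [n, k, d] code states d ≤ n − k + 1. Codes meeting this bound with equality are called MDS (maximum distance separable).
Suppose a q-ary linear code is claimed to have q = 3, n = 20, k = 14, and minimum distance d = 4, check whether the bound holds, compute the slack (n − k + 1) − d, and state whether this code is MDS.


Singleton RHS = n − k + 1 = 7, slack = 3, bound satisfied, not MDS.

Singleton bound: d ≤ n − k + 1.
Here n = 20, k = 14, so n − k + 1 = 7.
Given d = 4, check d ≤ 7: YES.
Slack = (n − k + 1) − d = 3.
The code is NOT MDS (slack = 3 > 0).
Description: the claimed parameters are [20, 14, 4]_3; such a code would be non-MDS.


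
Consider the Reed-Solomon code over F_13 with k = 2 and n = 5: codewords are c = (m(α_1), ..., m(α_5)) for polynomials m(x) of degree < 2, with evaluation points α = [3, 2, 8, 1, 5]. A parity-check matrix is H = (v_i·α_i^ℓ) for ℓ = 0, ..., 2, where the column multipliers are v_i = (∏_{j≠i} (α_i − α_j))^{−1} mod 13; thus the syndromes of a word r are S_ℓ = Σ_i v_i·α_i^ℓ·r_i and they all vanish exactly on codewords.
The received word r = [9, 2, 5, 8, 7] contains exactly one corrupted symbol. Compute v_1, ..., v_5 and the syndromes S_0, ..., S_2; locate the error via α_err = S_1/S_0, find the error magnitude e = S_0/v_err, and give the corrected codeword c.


S = (6, 4, 7), error at position 5, error magnitude e = 10, c = [9, 2, 5, 8, 10].

Step 1: column multipliers v_i = (∏_{j≠i}(α_i − α_j))^{−1} mod 13.
  i = 1 (α = 3): (3−2)(3−8)(3−1)(3−5) = 1·(−5)·2·(−2) = 20 ≡ 7, so v_1 = 7^{−1} = 2 (mod 13).
  i = 2 (α = 2): (2−3)(2−8)(2−1)(2−5) = (−1)·(−6)·1·(−3) = −18 ≡ 8, so v_2 = 8^{−1} = 5 (mod 13).
  i = 3 (α = 8): (8−3)(8−2)(8−1)(8−5) = 5·6·7·3 = 630 ≡ 6, so v_3 = 6^{−1} = 11 (mod 13).
  i = 4 (α = 1): (1−3)(1−2)(1−8)(1−5) = (−2)·(−1)·(−7)·(−4) = 56 ≡ 4, so v_4 = 4^{−1} = 10 (mod 13).
  i = 5 (α = 5): (5−3)(5−2)(5−8)(5−1) = 2·3·(−3)·4 = −72 ≡ 6, so v_5 = 6^{−1} = 11 (mod 13).
  v = [2, 5, 11, 10, 11].
Step 2: syndromes of r = [9, 2, 5, 8, 7] (all sums mod 13).
  S_0 = Σ v_i r_i = 2·9 + 5·2 + 11·5 + 10·8 + 11·7 = 240 ≡ 6.
  S_1 = Σ v_i α_i r_i = 2·3·9 + 5·2·2 + 11·8·5 + 10·1·8 + 11·5·7 = 979 ≡ 4.
  α_i^2 mod 13 = [9, 4, 12, 1, 12].
  S_2 = Σ v_i α_i^2 r_i = 2·9·9 + 5·4·2 + 11·12·5 + 10·1·8 + 11·12·7 = 1866 ≡ 7.
  S = (6, 4, 7) ≠ 0, so r is not a codeword (an error is present).
Step 3: locate the error. For a single error e at position i, S_ℓ = v_i·e·α_i^ℓ, so α_err = S_1/S_0.
  S_0^{−1} = 6^{−1} = 11 (mod 13), so α_err = 4·11 = 44 ≡ 5 = α_5. Error position i = 5.
  Consistency check: S_2/S_1 = 7·10 = 70 ≡ 5 = α_err ✓ (single-error assumption holds).
Step 4: error magnitude e = S_0/v_5 = S_0·∏_{j≠5}(α_5 − α_j) = 6·6 = 36 ≡ 10 (mod 13).
Step 5: correct position 5: c_5 = r_5 − e = 7 − 10 ≡ 10 (mod 13). Hence c = [9, 2, 5, 8, 10].
  Check: interpolating c through the α_i gives m(x) = 1 + 7·x (degree < 2) with m(α_i) = c_i for every i, so c is indeed a codeword.


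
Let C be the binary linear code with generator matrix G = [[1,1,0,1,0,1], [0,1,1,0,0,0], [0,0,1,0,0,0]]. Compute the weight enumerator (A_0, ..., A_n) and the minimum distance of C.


Weight distribution: A_0 = 1, A_1 = 2, A_2 = 1, A_3 = 1, A_4 = 2, A_5 = 1. Minimum distance d = 1.

Enumerate all 2^3 = 8 messages m ∈ F_2^3.
For each, compute codeword c = mG in F_2^6, then tally its weight.
  m = 000 → c = 000000, weight = 0.
  m = 100 → c = 110101, weight = 4.
  m = 010 → c = 011000, weight = 2.
  m = 110 → c = 101101, weight = 4.
  m = 001 → c = 001000, weight = 1.
  m = 101 → c = 111101, weight = 5.
  m = 011 → c = 010000, weight = 1.
  m = 111 → c = 100101, weight = 3.
Tally weights:
  weight 0: 1 codewords.
  weight 1: 2 codewords.
  weight 2: 1 codewords.
  weight 3: 1 codewords.
  weight 4: 2 codewords.
  weight 5: 1 codewords.
Minimum distance d = smallest w > 0 with A_w > 0 = 1.
Sanity: Σ A_w = 8 = 2^3 = 8 ✓.


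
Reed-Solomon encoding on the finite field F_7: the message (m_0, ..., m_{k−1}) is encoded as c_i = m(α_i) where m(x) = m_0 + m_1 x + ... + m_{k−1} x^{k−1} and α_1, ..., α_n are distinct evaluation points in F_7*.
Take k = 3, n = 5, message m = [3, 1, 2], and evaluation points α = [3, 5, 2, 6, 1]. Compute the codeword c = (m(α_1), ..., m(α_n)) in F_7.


c = [3, 2, 6, 4, 6]

Message polynomial: m(x) = 3 + 1·x + 2·x^2 (mod 7).
For each evaluation point α_i, compute m(α_i) mod 7:
  α_1 = 3: Horner steps 2 → 0 → 3, so m(3) = 3.
  α_2 = 5: Horner steps 2 → 4 → 2, so m(5) = 2.
  α_3 = 2: Horner steps 2 → 5 → 6, so m(2) = 6.
  α_4 = 6: Horner steps 2 → 6 → 4, so m(6) = 4.
  α_5 = 1: Horner steps 2 → 3 → 6, so m(1) = 6.
Codeword c = [3, 2, 6, 4, 6] ∈ F_7^5.


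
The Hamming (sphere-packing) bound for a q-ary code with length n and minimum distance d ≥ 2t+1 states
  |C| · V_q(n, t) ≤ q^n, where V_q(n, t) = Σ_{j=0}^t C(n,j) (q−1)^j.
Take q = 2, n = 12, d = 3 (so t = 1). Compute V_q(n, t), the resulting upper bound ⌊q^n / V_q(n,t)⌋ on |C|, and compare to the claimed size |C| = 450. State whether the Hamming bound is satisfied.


V_q(n, t) = 13, q^n = 4096, Hamming bound = 315, |C| = 450 > bound (violated).

Step 1: Compute V_q(n, t) = Σ_{j=0}^1 C(n, j) (q−1)^j.
  j = 0: C(12,0)·(1)^0 = 1·1 = 1.
  j = 1: C(12,1)·(1)^1 = 12·1 = 12.
  V_q(n, t) = 1 + 12 = 13.
Step 2: q^n = 2^12 = 4096.
Step 3: Hamming bound ⌊q^n / V_q(n,t)⌋ = ⌊4096/13⌋ = 315.
Step 4: Compare |C| = 450 to 315: violated.
The claimed |C| lies above the Hamming bound, so no 2-ary code of length 12 with d ≥ 3 can have 450 codewords.


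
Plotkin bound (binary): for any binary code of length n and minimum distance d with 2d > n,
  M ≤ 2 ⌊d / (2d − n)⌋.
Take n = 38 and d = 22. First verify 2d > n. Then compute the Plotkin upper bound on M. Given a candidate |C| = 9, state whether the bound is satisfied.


Plotkin bound M ≤ 6; given |C| = 9 > bound (violated).

Check applicability: 2d = 44, n = 38.
2d − n = 6 > 0, so Plotkin applies.
Compute d/(2d−n) = 22/6 ≈ 3.6667.
⌊d/(2d−n)⌋ = 3.
Plotkin bound: M ≤ 2·3 = 6.
Given |C| = 9, check: VIOLATED.
This |C| is above the Plotkin bound, so no binary code with n = 38, d = 22 and 9 codewords exists.


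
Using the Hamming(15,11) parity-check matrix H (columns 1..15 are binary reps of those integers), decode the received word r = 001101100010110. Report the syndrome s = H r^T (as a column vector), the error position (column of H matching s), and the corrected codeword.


s = (1, 1, 1, 0)^T, error position = 14, corrected codeword c = 001101100010100

Compute s = H r^T mod 2 one row at a time:
  s_1 = 0 + 0 + 0 + 1 + 0 + 1 + 1 + 0 = 3 ≡ 1 (mod 2).
  s_2 = 1 + 0 + 1 + 1 + 0 + 1 + 1 + 0 = 5 ≡ 1 (mod 2).
  s_3 = 0 + 1 + 1 + 1 + 0 + 1 + 1 + 0 = 5 ≡ 1 (mod 2).
  s_4 = 0 + 1 + 0 + 1 + 0 + 1 + 1 + 0 = 4 ≡ 0 (mod 2).
s = (1, 1, 1, 0)^T — this equals column 14 of H (binary 1110), so error is at position 14.
Correct: flip bit 14 of r = 001101100010110 to get c = 001101100010100.


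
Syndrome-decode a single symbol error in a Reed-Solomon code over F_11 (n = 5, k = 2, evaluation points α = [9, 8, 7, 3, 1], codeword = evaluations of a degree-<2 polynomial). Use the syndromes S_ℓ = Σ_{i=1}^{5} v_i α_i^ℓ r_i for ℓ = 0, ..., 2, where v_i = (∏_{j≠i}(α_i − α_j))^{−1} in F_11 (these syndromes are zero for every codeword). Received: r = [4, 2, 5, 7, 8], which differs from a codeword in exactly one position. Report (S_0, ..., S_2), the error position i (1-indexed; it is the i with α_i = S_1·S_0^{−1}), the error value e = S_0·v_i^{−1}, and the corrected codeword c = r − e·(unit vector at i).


S = (4, 10, 3), error at position 2, error magnitude e = 3, c = [4, 10, 5, 7, 8].

Step 1: column multipliers v_i = (∏_{j≠i}(α_i − α_j))^{−1} mod 11.
  i = 1 (α = 9): (9−8)(9−7)(9−3)(9−1) = 1·2·6·8 = 96 ≡ 8, so v_1 = 8^{−1} = 7 (mod 11).
  i = 2 (α = 8): (8−9)(8−7)(8−3)(8−1) = (−1)·1·5·7 = −35 ≡ 9, so v_2 = 9^{−1} = 5 (mod 11).
  i = 3 (α = 7): (7−9)(7−8)(7−3)(7−1) = (−2)·(−1)·4·6 = 48 ≡ 4, so v_3 = 4^{−1} = 3 (mod 11).
  i = 4 (α = 3): (3−9)(3−8)(3−7)(3−1) = (−6)·(−5)·(−4)·2 = −240 ≡ 2, so v_4 = 2^{−1} = 6 (mod 11).
  i = 5 (α = 1): (1−9)(1−8)(1−7)(1−3) = (−8)·(−7)·(−6)·(−2) = 672 ≡ 1, so v_5 = 1^{−1} = 1 (mod 11).
  v = [7, 5, 3, 6, 1].
Step 2: syndromes of r = [4, 2, 5, 7, 8] (all sums mod 11).
  S_0 = Σ v_i r_i = 7·4 + 5·2 + 3·5 + 6·7 + 1·8 = 103 ≡ 4.
  S_1 = Σ v_i α_i r_i = 7·9·4 + 5·8·2 + 3·7·5 + 6·3·7 + 1·1·8 = 571 ≡ 10.
  α_i^2 mod 11 = [4, 9, 5, 9, 1].
  S_2 = Σ v_i α_i^2 r_i = 7·4·4 + 5·9·2 + 3·5·5 + 6·9·7 + 1·1·8 = 663 ≡ 3.
  S = (4, 10, 3) ≠ 0, so r is not a codeword (an error is present).
Step 3: locate the error. For a single error e at position i, S_ℓ = v_i·e·α_i^ℓ, so α_err = S_1/S_0.
  S_0^{−1} = 4^{−1} = 3 (mod 11), so α_err = 10·3 = 30 ≡ 8 = α_2. Error position i = 2.
  Consistency check: S_2/S_1 = 3·10 = 30 ≡ 8 = α_err ✓ (single-error assumption holds).
Step 4: error magnitude e = S_0/v_2 = S_0·∏_{j≠2}(α_2 − α_j) = 4·9 = 36 ≡ 3 (mod 11).
Step 5: correct position 2: c_2 = r_2 − e = 2 − 3 ≡ 10 (mod 11). Hence c = [4, 10, 5, 7, 8].
  Check: interpolating c through the α_i gives m(x) = 3 + 5·x (degree < 2) with m(α_i) = c_i for every i, so c is indeed a codeword.


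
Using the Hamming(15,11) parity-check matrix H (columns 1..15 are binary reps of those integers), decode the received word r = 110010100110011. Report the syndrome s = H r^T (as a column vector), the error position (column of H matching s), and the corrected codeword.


s = (0, 0, 0, 1)^T, error position = 1, corrected codeword c = 010010100110011

Compute s = H r^T mod 2 one row at a time:
  s_1 = 0 + 0 + 1 + 1 + 0 + 0 + 1 + 1 = 4 ≡ 0 (mod 2).
  s_2 = 0 + 1 + 0 + 1 + 0 + 0 + 1 + 1 = 4 ≡ 0 (mod 2).
  s_3 = 1 + 0 + 0 + 1 + 1 + 1 + 1 + 1 = 6 ≡ 0 (mod 2).
  s_4 = 1 + 0 + 1 + 1 + 0 + 1 + 0 + 1 = 5 ≡ 1 (mod 2).
s = (0, 0, 0, 1)^T — this equals column 1 of H (binary 0001), so error is at position 1.
Correct: flip bit 1 of r = 110010100110011 to get c = 010010100110011.


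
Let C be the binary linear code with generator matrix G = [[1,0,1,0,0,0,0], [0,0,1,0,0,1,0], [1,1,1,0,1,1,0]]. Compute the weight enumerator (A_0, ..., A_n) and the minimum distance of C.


Weight distribution: A_0 = 1, A_2 = 3, A_3 = 3, A_5 = 1. Minimum distance d = 2.

Enumerate all 2^3 = 8 messages m ∈ F_2^3.
For each, compute codeword c = mG in F_2^7, then tally its weight.
  m = 000 → c = 0000000, weight = 0.
  m = 100 → c = 1010000, weight = 2.
  m = 010 → c = 0010010, weight = 2.
  m = 110 → c = 1000010, weight = 2.
  m = 001 → c = 1110110, weight = 5.
  m = 101 → c = 0100110, weight = 3.
  m = 011 → c = 1100100, weight = 3.
  m = 111 → c = 0110100, weight = 3.
Tally weights:
  weight 0: 1 codewords.
  weight 2: 3 codewords.
  weight 3: 3 codewords.
  weight 5: 1 codewords.
Minimum distance d = smallest w > 0 with A_w > 0 = 2.
Sanity: Σ A_w = 8 = 2^3 = 8 ✓.


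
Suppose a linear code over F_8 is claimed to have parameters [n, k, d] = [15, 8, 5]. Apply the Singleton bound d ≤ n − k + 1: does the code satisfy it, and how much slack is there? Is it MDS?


Singleton RHS = n − k + 1 = 8, slack = 3, bound satisfied, not MDS.

Singleton bound: d ≤ n − k + 1.
Here n = 15, k = 8, so n − k + 1 = 8.
Given d = 5, check d ≤ 8: YES.
Slack = (n − k + 1) − d = 3.
The code is NOT MDS (slack = 3 > 0).
Description: the claimed parameters are [15, 8, 5]_8; such a code would be non-MDS.


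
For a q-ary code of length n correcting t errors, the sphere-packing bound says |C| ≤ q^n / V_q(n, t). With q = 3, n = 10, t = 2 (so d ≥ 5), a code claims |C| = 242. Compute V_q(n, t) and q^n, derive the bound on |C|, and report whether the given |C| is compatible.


V_q(n, t) = 201, q^n = 59049, Hamming bound = 293, |C| = 242 ≤ bound (satisfied).

Step 1: Compute V_q(n, t) = Σ_{j=0}^2 C(n, j) (q−1)^j.
  j = 0: C(10,0)·(2)^0 = 1·1 = 1.
  j = 1: C(10,1)·(2)^1 = 10·2 = 20.
  j = 2: C(10,2)·(2)^2 = 45·4 = 180.
  V_q(n, t) = 1 + 20 + 180 = 201.
Step 2: q^n = 3^10 = 59049.
Step 3: Hamming bound ⌊q^n / V_q(n,t)⌋ = ⌊59049/201⌋ = 293.
Step 4: Compare |C| = 242 to 293: satisfied.
The claimed |C| lies below the Hamming bound.


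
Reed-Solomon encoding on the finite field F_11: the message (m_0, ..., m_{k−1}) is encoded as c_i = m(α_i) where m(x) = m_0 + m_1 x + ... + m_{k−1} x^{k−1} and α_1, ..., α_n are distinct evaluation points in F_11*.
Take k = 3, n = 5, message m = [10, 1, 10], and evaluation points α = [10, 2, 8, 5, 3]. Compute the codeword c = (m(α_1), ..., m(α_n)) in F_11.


c = [8, 8, 9, 1, 4]

Message polynomial: m(x) = 10 + 1·x + 10·x^2 (mod 11).
For each evaluation point α_i, compute m(α_i) mod 11:
  α_1 = 10: Horner steps 10 → 2 → 8, so m(10) = 8.
  α_2 = 2: Horner steps 10 → 10 → 8, so m(2) = 8.
  α_3 = 8: Horner steps 10 → 4 → 9, so m(8) = 9.
  α_4 = 5: Horner steps 10 → 7 → 1, so m(5) = 1.
  α_5 = 3: Horner steps 10 → 9 → 4, so m(3) = 4.
Codeword c = [8, 8, 9, 1, 4] ∈ F_11^5.


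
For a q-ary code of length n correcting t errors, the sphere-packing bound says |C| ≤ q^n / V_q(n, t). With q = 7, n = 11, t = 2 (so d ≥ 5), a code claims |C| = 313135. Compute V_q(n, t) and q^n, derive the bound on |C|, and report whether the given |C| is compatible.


V_q(n, t) = 2047, q^n = 1977326743, Hamming bound = 965963, |C| = 313135 ≤ bound (satisfied).

Step 1: Compute V_q(n, t) = Σ_{j=0}^2 C(n, j) (q−1)^j.
  j = 0: C(11,0)·(6)^0 = 1·1 = 1.
  j = 1: C(11,1)·(6)^1 = 11·6 = 66.
  j = 2: C(11,2)·(6)^2 = 55·36 = 1980.
  V_q(n, t) = 1 + 66 + 1980 = 2047.
Step 2: q^n = 7^11 = 1977326743.
Step 3: Hamming bound ⌊q^n / V_q(n,t)⌋ = ⌊1977326743/2047⌋ = 965963.
Step 4: Compare |C| = 313135 to 965963: satisfied.
The claimed |C| lies below the Hamming bound.


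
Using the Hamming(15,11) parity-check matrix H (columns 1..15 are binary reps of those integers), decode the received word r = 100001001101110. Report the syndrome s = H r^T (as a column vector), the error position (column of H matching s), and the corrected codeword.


s = (1, 0, 1, 1)^T, error position = 11, corrected codeword c = 100001001111110

Compute s = H r^T mod 2 one row at a time:
  s_1 = 0 + 1 + 1 + 0 + 1 + 1 + 1 + 0 = 5 ≡ 1 (mod 2).
  s_2 = 0 + 0 + 1 + 0 + 1 + 1 + 1 + 0 = 4 ≡ 0 (mod 2).
  s_3 = 0 + 0 + 1 + 0 + 1 + 0 + 1 + 0 = 3 ≡ 1 (mod 2).
  s_4 = 1 + 0 + 0 + 0 + 1 + 0 + 1 + 0 = 3 ≡ 1 (mod 2).
s = (1, 0, 1, 1)^T — this equals column 11 of H (binary 1011), so error is at position 11.
Correct: flip bit 11 of r = 100001001101110 to get c = 100001001111110.


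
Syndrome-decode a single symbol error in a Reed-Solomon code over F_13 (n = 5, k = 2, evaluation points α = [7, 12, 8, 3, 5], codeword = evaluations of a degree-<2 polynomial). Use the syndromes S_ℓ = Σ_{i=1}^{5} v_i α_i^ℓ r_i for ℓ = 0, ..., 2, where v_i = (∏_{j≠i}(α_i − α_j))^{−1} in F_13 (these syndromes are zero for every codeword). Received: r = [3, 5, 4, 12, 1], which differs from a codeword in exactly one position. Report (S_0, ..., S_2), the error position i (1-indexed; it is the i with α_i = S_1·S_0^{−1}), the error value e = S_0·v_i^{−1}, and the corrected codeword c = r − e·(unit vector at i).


S = (3, 10, 3), error at position 2, error magnitude e = 10, c = [3, 8, 4, 12, 1].

Step 1: column multipliers v_i = (∏_{j≠i}(α_i − α_j))^{−1} mod 13.
  i = 1 (α = 7): (7−12)(7−8)(7−3)(7−5) = (−5)·(−1)·4·2 = 40 ≡ 1, so v_1 = 1^{−1} = 1 (mod 13).
  i = 2 (α = 12): (12−7)(12−8)(12−3)(12−5) = 5·4·9·7 = 1260 ≡ 12, so v_2 = 12^{−1} = 12 (mod 13).
  i = 3 (α = 8): (8−7)(8−12)(8−3)(8−5) = 1·(−4)·5·3 = −60 ≡ 5, so v_3 = 5^{−1} = 8 (mod 13).
  i = 4 (α = 3): (3−7)(3−12)(3−8)(3−5) = (−4)·(−9)·(−5)·(−2) = 360 ≡ 9, so v_4 = 9^{−1} = 3 (mod 13).
  i = 5 (α = 5): (5−7)(5−12)(5−8)(5−3) = (−2)·(−7)·(−3)·2 = −84 ≡ 7, so v_5 = 7^{−1} = 2 (mod 13).
  v = [1, 12, 8, 3, 2].
Step 2: syndromes of r = [3, 5, 4, 12, 1] (all sums mod 13).
  S_0 = Σ v_i r_i = 1·3 + 12·5 + 8·4 + 3·12 + 2·1 = 133 ≡ 3.
  S_1 = Σ v_i α_i r_i = 1·7·3 + 12·12·5 + 8·8·4 + 3·3·12 + 2·5·1 = 1115 ≡ 10.
  α_i^2 mod 13 = [10, 1, 12, 9, 12].
  S_2 = Σ v_i α_i^2 r_i = 1·10·3 + 12·1·5 + 8·12·4 + 3·9·12 + 2·12·1 = 822 ≡ 3.
  S = (3, 10, 3) ≠ 0, so r is not a codeword (an error is present).
Step 3: locate the error. For a single error e at position i, S_ℓ = v_i·e·α_i^ℓ, so α_err = S_1/S_0.
  S_0^{−1} = 3^{−1} = 9 (mod 13), so α_err = 10·9 = 90 ≡ 12 = α_2. Error position i = 2.
  Consistency check: S_2/S_1 = 3·4 = 12 ≡ 12 = α_err ✓ (single-error assumption holds).
Step 4: error magnitude e = S_0/v_2 = S_0·∏_{j≠2}(α_2 − α_j) = 3·12 = 36 ≡ 10 (mod 13).
Step 5: correct position 2: c_2 = r_2 − e = 5 − 10 ≡ 8 (mod 13). Hence c = [3, 8, 4, 12, 1].
  Check: interpolating c through the α_i gives m(x) = 9 + 1·x (degree < 2) with m(α_i) = c_i for every i, so c is indeed a codeword.


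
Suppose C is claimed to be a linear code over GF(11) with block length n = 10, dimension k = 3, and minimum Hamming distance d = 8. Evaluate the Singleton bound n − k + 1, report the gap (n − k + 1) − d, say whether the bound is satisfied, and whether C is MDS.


Singleton RHS = n − k + 1 = 8, slack = 0, bound satisfied, MDS.

Singleton bound: d ≤ n − k + 1.
Here n = 10, k = 3, so n − k + 1 = 8.
Given d = 8, check d ≤ 8: YES.
Slack = (n − k + 1) − d = 0.
The code is MDS (slack = 0).
Description: the claimed parameters are [10, 3, 8]_11; such a code would be MDS (meets Singleton bound).


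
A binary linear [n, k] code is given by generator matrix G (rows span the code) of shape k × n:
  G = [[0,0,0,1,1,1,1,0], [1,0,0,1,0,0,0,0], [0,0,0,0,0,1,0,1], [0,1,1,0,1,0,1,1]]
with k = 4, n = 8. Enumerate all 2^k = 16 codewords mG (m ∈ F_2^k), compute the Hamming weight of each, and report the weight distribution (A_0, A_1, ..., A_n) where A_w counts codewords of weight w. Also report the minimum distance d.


Weight distribution: A_0 = 1, A_2 = 2, A_3 = 2, A_4 = 5, A_5 = 4, A_7 = 2. Minimum distance d = 2.

Enumerate all 2^4 = 16 messages m ∈ F_2^4.
For each, compute codeword c = mG in F_2^8, then tally its weight.
  m = 0000 → c = 00000000, weight = 0.
  m = 1000 → c = 00011110, weight = 4.
  m = 0100 → c = 10010000, weight = 2.
  m = 1100 → c = 10001110, weight = 4.
  m = 0010 → c = 00000101, weight = 2.
  m = 1010 → c = 00011011, weight = 4.
  m = 0110 → c = 10010101, weight = 4.
  m = 1110 → c = 10001011, weight = 4.
  m = 0001 → c = 01101011, weight = 5.
  m = 1001 → c = 01110101, weight = 5.
  m = 0101 → c = 11111011, weight = 7.
  m = 1101 → c = 11100101, weight = 5.
  m = 0011 → c = 01101110, weight = 5.
  m = 1011 → c = 01110000, weight = 3.
  m = 0111 → c = 11111110, weight = 7.
  m = 1111 → c = 11100000, weight = 3.
Tally weights:
  weight 0: 1 codewords.
  weight 2: 2 codewords.
  weight 3: 2 codewords.
  weight 4: 5 codewords.
  weight 5: 4 codewords.
  weight 7: 2 codewords.
Minimum distance d = smallest w > 0 with A_w > 0 = 2.
Sanity: Σ A_w = 16 = 2^4 = 16 ✓.


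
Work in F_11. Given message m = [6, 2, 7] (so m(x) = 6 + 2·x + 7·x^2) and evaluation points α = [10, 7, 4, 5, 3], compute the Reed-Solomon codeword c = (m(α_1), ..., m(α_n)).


c = [0, 0, 5, 4, 9]

Message polynomial: m(x) = 6 + 2·x + 7·x^2 (mod 11).
For each evaluation point α_i, compute m(α_i) mod 11:
  α_1 = 10: Horner steps 7 → 6 → 0, so m(10) = 0.
  α_2 = 7: Horner steps 7 → 7 → 0, so m(7) = 0.
  α_3 = 4: Horner steps 7 → 8 → 5, so m(4) = 5.
  α_4 = 5: Horner steps 7 → 4 → 4, so m(5) = 4.
  α_5 = 3: Horner steps 7 → 1 → 9, so m(3) = 9.
Codeword c = [0, 0, 5, 4, 9] ∈ F_11^5.


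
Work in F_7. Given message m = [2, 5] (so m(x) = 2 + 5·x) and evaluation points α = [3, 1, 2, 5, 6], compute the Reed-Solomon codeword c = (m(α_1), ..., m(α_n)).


c = [3, 0, 5, 6, 4]

Message polynomial: m(x) = 2 + 5·x (mod 7).
For each evaluation point α_i, compute m(α_i) mod 7:
  α_1 = 3: Horner steps 5 → 3, so m(3) = 3.
  α_2 = 1: Horner steps 5 → 0, so m(1) = 0.
  α_3 = 2: Horner steps 5 → 5, so m(2) = 5.
  α_4 = 5: Horner steps 5 → 6, so m(5) = 6.
  α_5 = 6: Horner steps 5 → 4, so m(6) = 4.
Codeword c = [3, 0, 5, 6, 4] ∈ F_7^5.


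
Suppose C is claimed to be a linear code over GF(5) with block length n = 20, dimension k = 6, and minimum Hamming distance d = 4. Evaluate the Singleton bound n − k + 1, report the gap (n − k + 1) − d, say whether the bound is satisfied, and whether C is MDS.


Singleton RHS = n − k + 1 = 15, slack = 11, bound satisfied, not MDS.

Singleton bound: d ≤ n − k + 1.
Here n = 20, k = 6, so n − k + 1 = 15.
Given d = 4, check d ≤ 15: YES.
Slack = (n − k + 1) − d = 11.
The code is NOT MDS (slack = 11 > 0).
Description: the claimed parameters are [20, 6, 4]_5; such a code would be non-MDS.


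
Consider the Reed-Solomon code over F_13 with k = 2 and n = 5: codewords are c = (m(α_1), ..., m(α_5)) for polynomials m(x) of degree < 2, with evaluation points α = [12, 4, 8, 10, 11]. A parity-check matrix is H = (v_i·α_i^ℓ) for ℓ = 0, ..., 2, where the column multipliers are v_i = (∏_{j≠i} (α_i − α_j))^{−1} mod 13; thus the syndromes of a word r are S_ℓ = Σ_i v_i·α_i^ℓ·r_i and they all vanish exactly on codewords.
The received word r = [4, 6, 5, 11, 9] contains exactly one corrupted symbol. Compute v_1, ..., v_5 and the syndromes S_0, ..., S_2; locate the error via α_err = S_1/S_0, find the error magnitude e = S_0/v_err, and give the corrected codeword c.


S = (12, 2, 9), error at position 5, error magnitude e = 8, c = [4, 6, 5, 11, 1].

Step 1: column multipliers v_i = (∏_{j≠i}(α_i − α_j))^{−1} mod 13.
  i = 1 (α = 12): (12−4)(12−8)(12−10)(12−11) = 8·4·2·1 = 64 ≡ 12, so v_1 = 12^{−1} = 12 (mod 13).
  i = 2 (α = 4): (4−12)(4−8)(4−10)(4−11) = (−8)·(−4)·(−6)·(−7) = 1344 ≡ 5, so v_2 = 5^{−1} = 8 (mod 13).
  i = 3 (α = 8): (8−12)(8−4)(8−10)(8−11) = (−4)·4·(−2)·(−3) = −96 ≡ 8, so v_3 = 8^{−1} = 5 (mod 13).
  i = 4 (α = 10): (10−12)(10−4)(10−8)(10−11) = (−2)·6·2·(−1) = 24 ≡ 11, so v_4 = 11^{−1} = 6 (mod 13).
  i = 5 (α = 11): (11−12)(11−4)(11−8)(11−10) = (−1)·7·3·1 = −21 ≡ 5, so v_5 = 5^{−1} = 8 (mod 13).
  v = [12, 8, 5, 6, 8].
Step 2: syndromes of r = [4, 6, 5, 11, 9] (all sums mod 13).
  S_0 = Σ v_i r_i = 12·4 + 8·6 + 5·5 + 6·11 + 8·9 = 259 ≡ 12.
  S_1 = Σ v_i α_i r_i = 12·12·4 + 8·4·6 + 5·8·5 + 6·10·11 + 8·11·9 = 2420 ≡ 2.
  α_i^2 mod 13 = [1, 3, 12, 9, 4].
  S_2 = Σ v_i α_i^2 r_i = 12·1·4 + 8·3·6 + 5·12·5 + 6·9·11 + 8·4·9 = 1374 ≡ 9.
  S = (12, 2, 9) ≠ 0, so r is not a codeword (an error is present).
Step 3: locate the error. For a single error e at position i, S_ℓ = v_i·e·α_i^ℓ, so α_err = S_1/S_0.
  S_0^{−1} = 12^{−1} = 12 (mod 13), so α_err = 2·12 = 24 ≡ 11 = α_5. Error position i = 5.
  Consistency check: S_2/S_1 = 9·7 = 63 ≡ 11 = α_err ✓ (single-error assumption holds).
Step 4: error magnitude e = S_0/v_5 = S_0·∏_{j≠5}(α_5 − α_j) = 12·5 = 60 ≡ 8 (mod 13).
Step 5: correct position 5: c_5 = r_5 − e = 9 − 8 ≡ 1 (mod 13). Hence c = [4, 6, 5, 11, 1].
  Check: interpolating c through the α_i gives m(x) = 7 + 3·x (degree < 2) with m(α_i) = c_i for every i, so c is indeed a codeword.


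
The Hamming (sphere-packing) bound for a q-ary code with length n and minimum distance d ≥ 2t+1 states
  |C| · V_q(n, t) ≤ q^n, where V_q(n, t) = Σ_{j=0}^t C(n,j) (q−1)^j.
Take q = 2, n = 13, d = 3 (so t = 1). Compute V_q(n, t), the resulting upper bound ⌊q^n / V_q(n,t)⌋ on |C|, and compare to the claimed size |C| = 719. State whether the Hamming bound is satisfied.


V_q(n, t) = 14, q^n = 8192, Hamming bound = 585, |C| = 719 > bound (violated).

Step 1: Compute V_q(n, t) = Σ_{j=0}^1 C(n, j) (q−1)^j.
  j = 0: C(13,0)·(1)^0 = 1·1 = 1.
  j = 1: C(13,1)·(1)^1 = 13·1 = 13.
  V_q(n, t) = 1 + 13 = 14.
Step 2: q^n = 2^13 = 8192.
Step 3: Hamming bound ⌊q^n / V_q(n,t)⌋ = ⌊8192/14⌋ = 585.
Step 4: Compare |C| = 719 to 585: violated.
The claimed |C| lies above the Hamming bound, so no 2-ary code of length 13 with d ≥ 3 can have 719 codewords.


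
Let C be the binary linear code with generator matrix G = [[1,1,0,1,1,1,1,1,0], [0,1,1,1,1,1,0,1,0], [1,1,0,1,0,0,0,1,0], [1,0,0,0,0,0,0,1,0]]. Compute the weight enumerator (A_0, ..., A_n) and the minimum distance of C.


Weight distribution: A_0 = 1, A_2 = 2, A_3 = 3, A_4 = 3, A_5 = 4, A_6 = 2, A_7 = 1. Minimum distance d = 2.

Enumerate all 2^4 = 16 messages m ∈ F_2^4.
For each, compute codeword c = mG in F_2^9, then tally its weight.
  m = 0000 → c = 000000000, weight = 0.
  m = 1000 → c = 110111110, weight = 7.
  m = 0100 → c = 011111010, weight = 6.
  m = 1100 → c = 101000100, weight = 3.
  m = 0010 → c = 110100010, weight = 4.
  m = 1010 → c = 000011100, weight = 3.
  m = 0110 → c = 101011000, weight = 4.
  m = 1110 → c = 011100110, weight = 5.
  m = 0001 → c = 100000010, weight = 2.
  m = 1001 → c = 010111100, weight = 5.
  m = 0101 → c = 111111000, weight = 6.
  m = 1101 → c = 001000110, weight = 3.
  m = 0011 → c = 010100000, weight = 2.
  m = 1011 → c = 100011110, weight = 5.
  m = 0111 → c = 001011010, weight = 4.
  m = 1111 → c = 111100100, weight = 5.
Tally weights:
  weight 0: 1 codewords.
  weight 2: 2 codewords.
  weight 3: 3 codewords.
  weight 4: 3 codewords.
  weight 5: 4 codewords.
  weight 6: 2 codewords.
  weight 7: 1 codewords.
Minimum distance d = smallest w > 0 with A_w > 0 = 2.
Sanity: Σ A_w = 16 = 2^4 = 16 ✓.


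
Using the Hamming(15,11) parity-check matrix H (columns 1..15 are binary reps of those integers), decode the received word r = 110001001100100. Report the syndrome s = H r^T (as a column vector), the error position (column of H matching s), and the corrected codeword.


s = (1, 0, 1, 1)^T, error position = 11, corrected codeword c = 110001001110100

Compute s = H r^T mod 2 one row at a time:
  s_1 = 0 + 1 + 1 + 0 + 0 + 1 + 0 + 0 = 3 ≡ 1 (mod 2).
  s_2 = 0 + 0 + 1 + 0 + 0 + 1 + 0 + 0 = 2 ≡ 0 (mod 2).
  s_3 = 1 + 0 + 1 + 0 + 1 + 0 + 0 + 0 = 3 ≡ 1 (mod 2).
  s_4 = 1 + 0 + 0 + 0 + 1 + 0 + 1 + 0 = 3 ≡ 1 (mod 2).
s = (1, 0, 1, 1)^T — this equals column 11 of H (binary 1011), so error is at position 11.
Correct: flip bit 11 of r = 110001001100100 to get c = 110001001110100.
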